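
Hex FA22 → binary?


Each hex digit → 4 binary bits:
  F = 1111
  A = 1010
  2 = 0010
  2 = 0010
Concatenate: 1111 1010 0010 0010
= 1111101000100010


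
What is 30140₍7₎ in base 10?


Positional values (base 7):
  0 × 7^0 = 0 × 1 = 0
  4 × 7^1 = 4 × 7 = 28
  1 × 7^2 = 1 × 49 = 49
  0 × 7^3 = 0 × 343 = 0
  3 × 7^4 = 3 × 2401 = 7203
Sum = 0 + 28 + 49 + 0 + 7203
= 7280


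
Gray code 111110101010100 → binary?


Gray code: 111110101010100
MSB stays the same: 1
Each subsequent bit = prev_binary XOR current_gray:
  B[1] = 1 XOR 1 = 0
  B[2] = 0 XOR 1 = 1
  B[3] = 1 XOR 1 = 0
  B[4] = 0 XOR 1 = 1
  B[5] = 1 XOR 0 = 1
  B[6] = 1 XOR 1 = 0
  B[7] = 0 XOR 0 = 0
  B[8] = 0 XOR 1 = 1
  B[9] = 1 XOR 0 = 1
  B[10] = 1 XOR 1 = 0
  B[11] = 0 XOR 0 = 0
  B[12] = 0 XOR 1 = 1
  B[13] = 1 XOR 0 = 1
  B[14] = 1 XOR 0 = 1
= 101011001100111 (22119 decimal)


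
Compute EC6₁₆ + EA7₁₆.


Align and add column by column (LSB to MSB, each column mod 16 with carry):
  0EC6
+ 0EA7
  ----
  col 0: 6(6) + 7(7) + 0 (carry in) = 13 → D(13), carry out 0
  col 1: C(12) + A(10) + 0 (carry in) = 22 → 6(6), carry out 1
  col 2: E(14) + E(14) + 1 (carry in) = 29 → D(13), carry out 1
  col 3: 0(0) + 0(0) + 1 (carry in) = 1 → 1(1), carry out 0
Reading digits MSB→LSB: 1D6D
Strip leading zeros: 1D6D
= 0x1D6D


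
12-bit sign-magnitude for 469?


Sign bit: 0 (positive)
Magnitude: 469 = 00111010101
= 000111010101


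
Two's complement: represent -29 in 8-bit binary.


Original: 00011101
Step 1 - Invert all bits: 11100010
Step 2 - Add 1: 11100010 + 1
= 11100011 (represents -29)


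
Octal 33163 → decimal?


Positional values:
Position 0: 3 × 8^0 = 3
Position 1: 6 × 8^1 = 48
Position 2: 1 × 8^2 = 64
Position 3: 3 × 8^3 = 1536
Position 4: 3 × 8^4 = 12288
Sum = 3 + 48 + 64 + 1536 + 12288
= 13939


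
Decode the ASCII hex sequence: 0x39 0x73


Codes (hex): 0x39 0x73
Per-code ASCII lookup:
  0x39 = 57  (range 48-57: digits, 57 - 48 = 9) → '9'
  0x73 = 115  (range 97-122: lowercase, 115 - 97 = 18) → 's'
= '9s'


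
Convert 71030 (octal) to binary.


Each octal digit → 3 binary bits:
  7 = 111
  1 = 001
  0 = 000
  3 = 011
  0 = 000
Concatenate: 111 001 000 011 000
= 111001000011000


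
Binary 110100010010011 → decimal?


Positional values:
Bit 0: 1 × 2^0 = 1
Bit 1: 1 × 2^1 = 2
Bit 4: 1 × 2^4 = 16
Bit 7: 1 × 2^7 = 128
Bit 11: 1 × 2^11 = 2048
Bit 13: 1 × 2^13 = 8192
Bit 14: 1 × 2^14 = 16384
Sum = 1 + 2 + 16 + 128 + 2048 + 8192 + 16384
= 26771


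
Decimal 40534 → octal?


Divide by 8 repeatedly:
40534 ÷ 8 = 5066 remainder 6
5066 ÷ 8 = 633 remainder 2
633 ÷ 8 = 79 remainder 1
79 ÷ 8 = 9 remainder 7
9 ÷ 8 = 1 remainder 1
1 ÷ 8 = 0 remainder 1
Reading remainders bottom-up:
= 0o117126


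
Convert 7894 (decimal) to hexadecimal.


Divide by 16 repeatedly:
7894 ÷ 16 = 493 remainder 6 (6)
493 ÷ 16 = 30 remainder 13 (D)
30 ÷ 16 = 1 remainder 14 (E)
1 ÷ 16 = 0 remainder 1 (1)
Reading remainders bottom-up:
= 0x1ED6


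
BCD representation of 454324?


Each digit → 4-bit binary:
  4 → 0100
  5 → 0101
  4 → 0100
  3 → 0011
  2 → 0010
  4 → 0100
= 0100 0101 0100 0011 0010 0100


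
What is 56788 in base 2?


Divide by 2 repeatedly:
56788 ÷ 2 = 28394 remainder 0
28394 ÷ 2 = 14197 remainder 0
14197 ÷ 2 = 7098 remainder 1
7098 ÷ 2 = 3549 remainder 0
3549 ÷ 2 = 1774 remainder 1
1774 ÷ 2 = 887 remainder 0
887 ÷ 2 = 443 remainder 1
443 ÷ 2 = 221 remainder 1
221 ÷ 2 = 110 remainder 1
110 ÷ 2 = 55 remainder 0
55 ÷ 2 = 27 remainder 1
27 ÷ 2 = 13 remainder 1
13 ÷ 2 = 6 remainder 1
6 ÷ 2 = 3 remainder 0
3 ÷ 2 = 1 remainder 1
1 ÷ 2 = 0 remainder 1
Reading remainders bottom-up:
= 1101110111010100


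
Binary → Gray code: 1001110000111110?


Binary: 1001110000111110
Gray code: G = B XOR (B >> 1)
B >> 1 = 0100111000011111
1001110000111110 XOR 0100111000011111:
  1 XOR 0 = 1
  0 XOR 1 = 1
  0 XOR 0 = 0
  1 XOR 0 = 1
  1 XOR 1 = 0
  1 XOR 1 = 0
  0 XOR 1 = 1
  0 XOR 0 = 0
  0 XOR 0 = 0
  0 XOR 0 = 0
  1 XOR 0 = 1
  1 XOR 1 = 0
  1 XOR 1 = 0
  1 XOR 1 = 0
  1 XOR 1 = 0
  0 XOR 1 = 1
= 1101001000100001


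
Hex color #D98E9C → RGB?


Hex: #D98E9C
R = D9₁₆ = 217
G = 8E₁₆ = 142
B = 9C₁₆ = 156
= RGB(217, 142, 156)


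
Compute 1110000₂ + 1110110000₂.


Align and add column by column (LSB to MSB, carry propagating):
  00001110000
+ 01110110000
  -----------
  col 0: 0 + 0 + 0 (carry in) = 0 → bit 0, carry out 0
  col 1: 0 + 0 + 0 (carry in) = 0 → bit 0, carry out 0
  col 2: 0 + 0 + 0 (carry in) = 0 → bit 0, carry out 0
  col 3: 0 + 0 + 0 (carry in) = 0 → bit 0, carry out 0
  col 4: 1 + 1 + 0 (carry in) = 2 → bit 0, carry out 1
  col 5: 1 + 1 + 1 (carry in) = 3 → bit 1, carry out 1
  col 6: 1 + 0 + 1 (carry in) = 2 → bit 0, carry out 1
  col 7: 0 + 1 + 1 (carry in) = 2 → bit 0, carry out 1
  col 8: 0 + 1 + 1 (carry in) = 2 → bit 0, carry out 1
  col 9: 0 + 1 + 1 (carry in) = 2 → bit 0, carry out 1
  col 10: 0 + 0 + 1 (carry in) = 1 → bit 1, carry out 0
Reading bits MSB→LSB: 10000100000
Strip leading zeros: 10000100000
= 10000100000


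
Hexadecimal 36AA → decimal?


Positional values:
Position 0: A × 16^0 = 10 × 1 = 10
Position 1: A × 16^1 = 10 × 16 = 160
Position 2: 6 × 16^2 = 6 × 256 = 1536
Position 3: 3 × 16^3 = 3 × 4096 = 12288
Sum = 10 + 160 + 1536 + 12288
= 13994


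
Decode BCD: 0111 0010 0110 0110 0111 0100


Each 4-bit group → digit:
  0111 → 7
  0010 → 2
  0110 → 6
  0110 → 6
  0111 → 7
  0100 → 4
= 726674


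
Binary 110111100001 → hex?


Group into 4-bit nibbles: 110111100001
  1101 = D
  1110 = E
  0001 = 1
= 0xDE1


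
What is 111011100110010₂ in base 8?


Group into 3-bit groups: 111011100110010
  111 = 7
  011 = 3
  100 = 4
  110 = 6
  010 = 2
= 0o73462


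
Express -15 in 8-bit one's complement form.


Original: 00001111
Invert all bits:
  bit 0: 0 → 1
  bit 1: 0 → 1
  bit 2: 0 → 1
  bit 3: 0 → 1
  bit 4: 1 → 0
  bit 5: 1 → 0
  bit 6: 1 → 0
  bit 7: 1 → 0
= 11110000


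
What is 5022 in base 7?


Divide by 7 repeatedly:
5022 ÷ 7 = 717 remainder 3
717 ÷ 7 = 102 remainder 3
102 ÷ 7 = 14 remainder 4
14 ÷ 7 = 2 remainder 0
2 ÷ 7 = 0 remainder 2
Reading remainders bottom-up:
= 20433


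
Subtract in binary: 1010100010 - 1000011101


Align and subtract column by column (LSB to MSB, borrowing when needed):
  1010100010
- 1000011101
  ----------
  col 0: (0 - 0 borrow-in) - 1 → borrow from next column: (0+2) - 1 = 1, borrow out 1
  col 1: (1 - 1 borrow-in) - 0 → 0 - 0 = 0, borrow out 0
  col 2: (0 - 0 borrow-in) - 1 → borrow from next column: (0+2) - 1 = 1, borrow out 1
  col 3: (0 - 1 borrow-in) - 1 → borrow from next column: (-1+2) - 1 = 0, borrow out 1
  col 4: (0 - 1 borrow-in) - 1 → borrow from next column: (-1+2) - 1 = 0, borrow out 1
  col 5: (1 - 1 borrow-in) - 0 → 0 - 0 = 0, borrow out 0
  col 6: (0 - 0 borrow-in) - 0 → 0 - 0 = 0, borrow out 0
  col 7: (1 - 0 borrow-in) - 0 → 1 - 0 = 1, borrow out 0
  col 8: (0 - 0 borrow-in) - 0 → 0 - 0 = 0, borrow out 0
  col 9: (1 - 0 borrow-in) - 1 → 1 - 1 = 0, borrow out 0
Reading bits MSB→LSB: 0010000101
Strip leading zeros: 10000101
= 10000101


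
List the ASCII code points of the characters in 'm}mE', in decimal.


String: 'm}mE'  (4 characters)
Per-character ASCII lookup:
  'm': lowercase starts at 97: 'm' = 97 + 12 = 109
  '}': special character: '}' = 125
  'm': lowercase starts at 97: 'm' = 97 + 12 = 109
  'E': uppercase starts at 65: 'E' = 65 + 4 = 69
= 109 125 109 69


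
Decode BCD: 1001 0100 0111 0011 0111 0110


Each 4-bit group → digit:
  1001 → 9
  0100 → 4
  0111 → 7
  0011 → 3
  0111 → 7
  0110 → 6
= 947376


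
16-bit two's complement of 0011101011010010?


Original: 0011101011010010
Step 1 - Invert all bits: 1100010100101101
Step 2 - Add 1: 1100010100101101 + 1
= 1100010100101110 (represents -15058)


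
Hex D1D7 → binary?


Each hex digit → 4 binary bits:
  D = 1101
  1 = 0001
  D = 1101
  7 = 0111
Concatenate: 1101 0001 1101 0111
= 1101000111010111


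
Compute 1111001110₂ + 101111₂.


Align and add column by column (LSB to MSB, carry propagating):
  01111001110
+ 00000101111
  -----------
  col 0: 0 + 1 + 0 (carry in) = 1 → bit 1, carry out 0
  col 1: 1 + 1 + 0 (carry in) = 2 → bit 0, carry out 1
  col 2: 1 + 1 + 1 (carry in) = 3 → bit 1, carry out 1
  col 3: 1 + 1 + 1 (carry in) = 3 → bit 1, carry out 1
  col 4: 0 + 0 + 1 (carry in) = 1 → bit 1, carry out 0
  col 5: 0 + 1 + 0 (carry in) = 1 → bit 1, carry out 0
  col 6: 1 + 0 + 0 (carry in) = 1 → bit 1, carry out 0
  col 7: 1 + 0 + 0 (carry in) = 1 → bit 1, carry out 0
  col 8: 1 + 0 + 0 (carry in) = 1 → bit 1, carry out 0
  col 9: 1 + 0 + 0 (carry in) = 1 → bit 1, carry out 0
  col 10: 0 + 0 + 0 (carry in) = 0 → bit 0, carry out 0
Reading bits MSB→LSB: 01111111101
Strip leading zeros: 1111111101
= 1111111101


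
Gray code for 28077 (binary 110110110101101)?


Binary: 110110110101101
Gray code: G = B XOR (B >> 1)
B >> 1 = 011011011010110
110110110101101 XOR 011011011010110:
  1 XOR 0 = 1
  1 XOR 1 = 0
  0 XOR 1 = 1
  1 XOR 0 = 1
  1 XOR 1 = 0
  0 XOR 1 = 1
  1 XOR 0 = 1
  1 XOR 1 = 0
  0 XOR 1 = 1
  1 XOR 0 = 1
  0 XOR 1 = 1
  1 XOR 0 = 1
  1 XOR 1 = 0
  0 XOR 1 = 1
  1 XOR 0 = 1
= 101101101111011


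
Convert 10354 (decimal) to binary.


Divide by 2 repeatedly:
10354 ÷ 2 = 5177 remainder 0
5177 ÷ 2 = 2588 remainder 1
2588 ÷ 2 = 1294 remainder 0
1294 ÷ 2 = 647 remainder 0
647 ÷ 2 = 323 remainder 1
323 ÷ 2 = 161 remainder 1
161 ÷ 2 = 80 remainder 1
80 ÷ 2 = 40 remainder 0
40 ÷ 2 = 20 remainder 0
20 ÷ 2 = 10 remainder 0
10 ÷ 2 = 5 remainder 0
5 ÷ 2 = 2 remainder 1
2 ÷ 2 = 1 remainder 0
1 ÷ 2 = 0 remainder 1
Reading remainders bottom-up:
= 10100001110010


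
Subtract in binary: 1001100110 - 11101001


Align and subtract column by column (LSB to MSB, borrowing when needed):
  1001100110
- 0011101001
  ----------
  col 0: (0 - 0 borrow-in) - 1 → borrow from next column: (0+2) - 1 = 1, borrow out 1
  col 1: (1 - 1 borrow-in) - 0 → 0 - 0 = 0, borrow out 0
  col 2: (1 - 0 borrow-in) - 0 → 1 - 0 = 1, borrow out 0
  col 3: (0 - 0 borrow-in) - 1 → borrow from next column: (0+2) - 1 = 1, borrow out 1
  col 4: (0 - 1 borrow-in) - 0 → borrow from next column: (-1+2) - 0 = 1, borrow out 1
  col 5: (1 - 1 borrow-in) - 1 → borrow from next column: (0+2) - 1 = 1, borrow out 1
  col 6: (1 - 1 borrow-in) - 1 → borrow from next column: (0+2) - 1 = 1, borrow out 1
  col 7: (0 - 1 borrow-in) - 1 → borrow from next column: (-1+2) - 1 = 0, borrow out 1
  col 8: (0 - 1 borrow-in) - 0 → borrow from next column: (-1+2) - 0 = 1, borrow out 1
  col 9: (1 - 1 borrow-in) - 0 → 0 - 0 = 0, borrow out 0
Reading bits MSB→LSB: 0101111101
Strip leading zeros: 101111101
= 101111101


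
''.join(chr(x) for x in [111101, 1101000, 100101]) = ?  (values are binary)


Codes (binary): 111101 1101000 100101
Per-code ASCII lookup:
  111101 = 61  (special character) → '='
  1101000 = 104  (range 97-122: lowercase, 104 - 97 = 7) → 'h'
  100101 = 37  (special character) → '%'
= '=h%'


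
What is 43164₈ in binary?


Each octal digit → 3 binary bits:
  4 = 100
  3 = 011
  1 = 001
  6 = 110
  4 = 100
Concatenate: 100 011 001 110 100
= 100011001110100


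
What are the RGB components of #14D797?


Hex: #14D797
R = 14₁₆ = 20
G = D7₁₆ = 215
B = 97₁₆ = 151
= RGB(20, 215, 151)


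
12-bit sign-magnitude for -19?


Sign bit: 1 (negative)
Magnitude: 19 = 00000010011
= 100000010011


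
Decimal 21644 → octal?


Divide by 8 repeatedly:
21644 ÷ 8 = 2705 remainder 4
2705 ÷ 8 = 338 remainder 1
338 ÷ 8 = 42 remainder 2
42 ÷ 8 = 5 remainder 2
5 ÷ 8 = 0 remainder 5
Reading remainders bottom-up:
= 0o52214


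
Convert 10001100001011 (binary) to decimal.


Positional values:
Bit 0: 1 × 2^0 = 1
Bit 1: 1 × 2^1 = 2
Bit 3: 1 × 2^3 = 8
Bit 8: 1 × 2^8 = 256
Bit 9: 1 × 2^9 = 512
Bit 13: 1 × 2^13 = 8192
Sum = 1 + 2 + 8 + 256 + 512 + 8192
= 8971


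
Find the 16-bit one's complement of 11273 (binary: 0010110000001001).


Original: 0010110000001001
Invert all bits:
  bit 0: 0 → 1
  bit 1: 0 → 1
  bit 2: 1 → 0
  bit 3: 0 → 1
  bit 4: 1 → 0
  bit 5: 1 → 0
  bit 6: 0 → 1
  bit 7: 0 → 1
  bit 8: 0 → 1
  bit 9: 0 → 1
  bit 10: 0 → 1
  bit 11: 0 → 1
  bit 12: 1 → 0
  bit 13: 0 → 1
  bit 14: 0 → 1
  bit 15: 1 → 0
= 1101001111110110


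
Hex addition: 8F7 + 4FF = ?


Align and add column by column (LSB to MSB, each column mod 16 with carry):
  08F7
+ 04FF
  ----
  col 0: 7(7) + F(15) + 0 (carry in) = 22 → 6(6), carry out 1
  col 1: F(15) + F(15) + 1 (carry in) = 31 → F(15), carry out 1
  col 2: 8(8) + 4(4) + 1 (carry in) = 13 → D(13), carry out 0
  col 3: 0(0) + 0(0) + 0 (carry in) = 0 → 0(0), carry out 0
Reading digits MSB→LSB: 0DF6
Strip leading zeros: DF6
= 0xDF6


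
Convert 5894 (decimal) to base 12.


Divide by 12 repeatedly:
5894 ÷ 12 = 491 remainder 2
491 ÷ 12 = 40 remainder 11
40 ÷ 12 = 3 remainder 4
3 ÷ 12 = 0 remainder 3
Reading remainders bottom-up:
= 34B2


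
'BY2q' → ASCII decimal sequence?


String: 'BY2q'  (4 characters)
Per-character ASCII lookup:
  'B': uppercase starts at 65: 'B' = 65 + 1 = 66
  'Y': uppercase starts at 65: 'Y' = 65 + 24 = 89
  '2': digits start at 48: '2' = 48 + 2 = 50
  'q': lowercase starts at 97: 'q' = 97 + 16 = 113
= 66 89 50 113


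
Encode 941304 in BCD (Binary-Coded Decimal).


Each digit → 4-bit binary:
  9 → 1001
  4 → 0100
  1 → 0001
  3 → 0011
  0 → 0000
  4 → 0100
= 1001 0100 0001 0011 0000 0100


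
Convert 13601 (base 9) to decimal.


Positional values (base 9):
  1 × 9^0 = 1 × 1 = 1
  0 × 9^1 = 0 × 9 = 0
  6 × 9^2 = 6 × 81 = 486
  3 × 9^3 = 3 × 729 = 2187
  1 × 9^4 = 1 × 6561 = 6561
Sum = 1 + 0 + 486 + 2187 + 6561
= 9235


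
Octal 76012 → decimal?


Positional values:
Position 0: 2 × 8^0 = 2
Position 1: 1 × 8^1 = 8
Position 2: 0 × 8^2 = 0
Position 3: 6 × 8^3 = 3072
Position 4: 7 × 8^4 = 28672
Sum = 2 + 8 + 0 + 3072 + 28672
= 31754


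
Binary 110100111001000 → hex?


Group into 4-bit nibbles: 0110100111001000
  0110 = 6
  1001 = 9
  1100 = C
  1000 = 8
= 0x69C8


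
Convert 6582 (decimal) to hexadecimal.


Divide by 16 repeatedly:
6582 ÷ 16 = 411 remainder 6 (6)
411 ÷ 16 = 25 remainder 11 (B)
25 ÷ 16 = 1 remainder 9 (9)
1 ÷ 16 = 0 remainder 1 (1)
Reading remainders bottom-up:
= 0x19B6


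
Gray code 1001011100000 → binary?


Gray code: 1001011100000
MSB stays the same: 1
Each subsequent bit = prev_binary XOR current_gray:
  B[1] = 1 XOR 0 = 1
  B[2] = 1 XOR 0 = 1
  B[3] = 1 XOR 1 = 0
  B[4] = 0 XOR 0 = 0
  B[5] = 0 XOR 1 = 1
  B[6] = 1 XOR 1 = 0
  B[7] = 0 XOR 1 = 1
  B[8] = 1 XOR 0 = 1
  B[9] = 1 XOR 0 = 1
  B[10] = 1 XOR 0 = 1
  B[11] = 1 XOR 0 = 1
  B[12] = 1 XOR 0 = 1
= 1110010111111 (7359 decimal)


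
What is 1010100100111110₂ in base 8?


Group into 3-bit groups: 001010100100111110
  001 = 1
  010 = 2
  100 = 4
  100 = 4
  111 = 7
  110 = 6
= 0o124476


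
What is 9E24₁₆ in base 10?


Positional values:
Position 0: 4 × 16^0 = 4 × 1 = 4
Position 1: 2 × 16^1 = 2 × 16 = 32
Position 2: E × 16^2 = 14 × 256 = 3584
Position 3: 9 × 16^3 = 9 × 4096 = 36864
Sum = 4 + 32 + 3584 + 36864
= 40484


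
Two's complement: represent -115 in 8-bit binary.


Original: 01110011
Step 1 - Invert all bits: 10001100
Step 2 - Add 1: 10001100 + 1
= 10001101 (represents -115)


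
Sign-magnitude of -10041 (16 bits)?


Sign bit: 1 (negative)
Magnitude: 10041 = 010011100111001
= 1010011100111001


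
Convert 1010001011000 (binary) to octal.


Group into 3-bit groups: 001010001011000
  001 = 1
  010 = 2
  001 = 1
  011 = 3
  000 = 0
= 0o12130


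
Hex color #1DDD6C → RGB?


Hex: #1DDD6C
R = 1D₁₆ = 29
G = DD₁₆ = 221
B = 6C₁₆ = 108
= RGB(29, 221, 108)


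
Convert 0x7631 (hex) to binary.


Each hex digit → 4 binary bits:
  7 = 0111
  6 = 0110
  3 = 0011
  1 = 0001
Concatenate: 0111 0110 0011 0001
= 0111011000110001


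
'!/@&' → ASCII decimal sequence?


String: '!/@&'  (4 characters)
Per-character ASCII lookup:
  '!': special character: '!' = 33
  '/': special character: '/' = 47
  '@': special character: '@' = 64
  '&': special character: '&' = 38
= 33 47 64 38


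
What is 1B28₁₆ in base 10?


Positional values:
Position 0: 8 × 16^0 = 8 × 1 = 8
Position 1: 2 × 16^1 = 2 × 16 = 32
Position 2: B × 16^2 = 11 × 256 = 2816
Position 3: 1 × 16^3 = 1 × 4096 = 4096
Sum = 8 + 32 + 2816 + 4096
= 6952


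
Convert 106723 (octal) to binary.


Each octal digit → 3 binary bits:
  1 = 001
  0 = 000
  6 = 110
  7 = 111
  2 = 010
  3 = 011
Concatenate: 001 000 110 111 010 011
= 001000110111010011


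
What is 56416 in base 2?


Divide by 2 repeatedly:
56416 ÷ 2 = 28208 remainder 0
28208 ÷ 2 = 14104 remainder 0
14104 ÷ 2 = 7052 remainder 0
7052 ÷ 2 = 3526 remainder 0
3526 ÷ 2 = 1763 remainder 0
1763 ÷ 2 = 881 remainder 1
881 ÷ 2 = 440 remainder 1
440 ÷ 2 = 220 remainder 0
220 ÷ 2 = 110 remainder 0
110 ÷ 2 = 55 remainder 0
55 ÷ 2 = 27 remainder 1
27 ÷ 2 = 13 remainder 1
13 ÷ 2 = 6 remainder 1
6 ÷ 2 = 3 remainder 0
3 ÷ 2 = 1 remainder 1
1 ÷ 2 = 0 remainder 1
Reading remainders bottom-up:
= 1101110001100000


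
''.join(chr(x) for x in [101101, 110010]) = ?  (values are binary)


Codes (binary): 101101 110010
Per-code ASCII lookup:
  101101 = 45  (special character) → '-'
  110010 = 50  (range 48-57: digits, 50 - 48 = 2) → '2'
= '-2'


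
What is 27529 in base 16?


Divide by 16 repeatedly:
27529 ÷ 16 = 1720 remainder 9 (9)
1720 ÷ 16 = 107 remainder 8 (8)
107 ÷ 16 = 6 remainder 11 (B)
6 ÷ 16 = 0 remainder 6 (6)
Reading remainders bottom-up:
= 0x6B89


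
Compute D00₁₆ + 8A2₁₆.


Align and add column by column (LSB to MSB, each column mod 16 with carry):
  0D00
+ 08A2
  ----
  col 0: 0(0) + 2(2) + 0 (carry in) = 2 → 2(2), carry out 0
  col 1: 0(0) + A(10) + 0 (carry in) = 10 → A(10), carry out 0
  col 2: D(13) + 8(8) + 0 (carry in) = 21 → 5(5), carry out 1
  col 3: 0(0) + 0(0) + 1 (carry in) = 1 → 1(1), carry out 0
Reading digits MSB→LSB: 15A2
Strip leading zeros: 15A2
= 0x15A2


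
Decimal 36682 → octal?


Divide by 8 repeatedly:
36682 ÷ 8 = 4585 remainder 2
4585 ÷ 8 = 573 remainder 1
573 ÷ 8 = 71 remainder 5
71 ÷ 8 = 8 remainder 7
8 ÷ 8 = 1 remainder 0
1 ÷ 8 = 0 remainder 1
Reading remainders bottom-up:
= 0o107512


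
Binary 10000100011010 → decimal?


Positional values:
Bit 1: 1 × 2^1 = 2
Bit 3: 1 × 2^3 = 8
Bit 4: 1 × 2^4 = 16
Bit 8: 1 × 2^8 = 256
Bit 13: 1 × 2^13 = 8192
Sum = 2 + 8 + 16 + 256 + 8192
= 8474


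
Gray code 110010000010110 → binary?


Gray code: 110010000010110
MSB stays the same: 1
Each subsequent bit = prev_binary XOR current_gray:
  B[1] = 1 XOR 1 = 0
  B[2] = 0 XOR 0 = 0
  B[3] = 0 XOR 0 = 0
  B[4] = 0 XOR 1 = 1
  B[5] = 1 XOR 0 = 1
  B[6] = 1 XOR 0 = 1
  B[7] = 1 XOR 0 = 1
  B[8] = 1 XOR 0 = 1
  B[9] = 1 XOR 0 = 1
  B[10] = 1 XOR 1 = 0
  B[11] = 0 XOR 0 = 0
  B[12] = 0 XOR 1 = 1
  B[13] = 1 XOR 1 = 0
  B[14] = 0 XOR 0 = 0
= 100011111100100 (18404 decimal)


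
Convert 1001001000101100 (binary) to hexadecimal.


Group into 4-bit nibbles: 1001001000101100
  1001 = 9
  0010 = 2
  0010 = 2
  1100 = C
= 0x922C


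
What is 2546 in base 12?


Divide by 12 repeatedly:
2546 ÷ 12 = 212 remainder 2
212 ÷ 12 = 17 remainder 8
17 ÷ 12 = 1 remainder 5
1 ÷ 12 = 0 remainder 1
Reading remainders bottom-up:
= 1582


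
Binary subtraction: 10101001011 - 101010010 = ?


Align and subtract column by column (LSB to MSB, borrowing when needed):
  10101001011
- 00101010010
  -----------
  col 0: (1 - 0 borrow-in) - 0 → 1 - 0 = 1, borrow out 0
  col 1: (1 - 0 borrow-in) - 1 → 1 - 1 = 0, borrow out 0
  col 2: (0 - 0 borrow-in) - 0 → 0 - 0 = 0, borrow out 0
  col 3: (1 - 0 borrow-in) - 0 → 1 - 0 = 1, borrow out 0
  col 4: (0 - 0 borrow-in) - 1 → borrow from next column: (0+2) - 1 = 1, borrow out 1
  col 5: (0 - 1 borrow-in) - 0 → borrow from next column: (-1+2) - 0 = 1, borrow out 1
  col 6: (1 - 1 borrow-in) - 1 → borrow from next column: (0+2) - 1 = 1, borrow out 1
  col 7: (0 - 1 borrow-in) - 0 → borrow from next column: (-1+2) - 0 = 1, borrow out 1
  col 8: (1 - 1 borrow-in) - 1 → borrow from next column: (0+2) - 1 = 1, borrow out 1
  col 9: (0 - 1 borrow-in) - 0 → borrow from next column: (-1+2) - 0 = 1, borrow out 1
  col 10: (1 - 1 borrow-in) - 0 → 0 - 0 = 0, borrow out 0
Reading bits MSB→LSB: 01111111001
Strip leading zeros: 1111111001
= 1111111001


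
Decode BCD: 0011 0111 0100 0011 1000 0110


Each 4-bit group → digit:
  0011 → 3
  0111 → 7
  0100 → 4
  0011 → 3
  1000 → 8
  0110 → 6
= 374386


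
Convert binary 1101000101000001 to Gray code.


Binary: 1101000101000001
Gray code: G = B XOR (B >> 1)
B >> 1 = 0110100010100000
1101000101000001 XOR 0110100010100000:
  1 XOR 0 = 1
  1 XOR 1 = 0
  0 XOR 1 = 1
  1 XOR 0 = 1
  0 XOR 1 = 1
  0 XOR 0 = 0
  0 XOR 0 = 0
  1 XOR 0 = 1
  0 XOR 1 = 1
  1 XOR 0 = 1
  0 XOR 1 = 1
  0 XOR 0 = 0
  0 XOR 0 = 0
  0 XOR 0 = 0
  0 XOR 0 = 0
  1 XOR 0 = 1
= 1011100111100001


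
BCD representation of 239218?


Each digit → 4-bit binary:
  2 → 0010
  3 → 0011
  9 → 1001
  2 → 0010
  1 → 0001
  8 → 1000
= 0010 0011 1001 0010 0001 1000


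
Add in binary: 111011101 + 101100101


Align and add column by column (LSB to MSB, carry propagating):
  0111011101
+ 0101100101
  ----------
  col 0: 1 + 1 + 0 (carry in) = 2 → bit 0, carry out 1
  col 1: 0 + 0 + 1 (carry in) = 1 → bit 1, carry out 0
  col 2: 1 + 1 + 0 (carry in) = 2 → bit 0, carry out 1
  col 3: 1 + 0 + 1 (carry in) = 2 → bit 0, carry out 1
  col 4: 1 + 0 + 1 (carry in) = 2 → bit 0, carry out 1
  col 5: 0 + 1 + 1 (carry in) = 2 → bit 0, carry out 1
  col 6: 1 + 1 + 1 (carry in) = 3 → bit 1, carry out 1
  col 7: 1 + 0 + 1 (carry in) = 2 → bit 0, carry out 1
  col 8: 1 + 1 + 1 (carry in) = 3 → bit 1, carry out 1
  col 9: 0 + 0 + 1 (carry in) = 1 → bit 1, carry out 0
Reading bits MSB→LSB: 1101000010
Strip leading zeros: 1101000010
= 1101000010


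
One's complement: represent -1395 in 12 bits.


Original: 010101110011
Invert all bits:
  bit 0: 0 → 1
  bit 1: 1 → 0
  bit 2: 0 → 1
  bit 3: 1 → 0
  bit 4: 0 → 1
  bit 5: 1 → 0
  bit 6: 1 → 0
  bit 7: 1 → 0
  bit 8: 0 → 1
  bit 9: 0 → 1
  bit 10: 1 → 0
  bit 11: 1 → 0
= 101010001100


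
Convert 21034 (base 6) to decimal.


Positional values (base 6):
  4 × 6^0 = 4 × 1 = 4
  3 × 6^1 = 3 × 6 = 18
  0 × 6^2 = 0 × 36 = 0
  1 × 6^3 = 1 × 216 = 216
  2 × 6^4 = 2 × 1296 = 2592
Sum = 4 + 18 + 0 + 216 + 2592
= 2830


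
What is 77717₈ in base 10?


Positional values:
Position 0: 7 × 8^0 = 7
Position 1: 1 × 8^1 = 8
Position 2: 7 × 8^2 = 448
Position 3: 7 × 8^3 = 3584
Position 4: 7 × 8^4 = 28672
Sum = 7 + 8 + 448 + 3584 + 28672
= 32719


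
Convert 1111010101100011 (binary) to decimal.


Positional values:
Bit 0: 1 × 2^0 = 1
Bit 1: 1 × 2^1 = 2
Bit 5: 1 × 2^5 = 32
Bit 6: 1 × 2^6 = 64
Bit 8: 1 × 2^8 = 256
Bit 10: 1 × 2^10 = 1024
Bit 12: 1 × 2^12 = 4096
Bit 13: 1 × 2^13 = 8192
Bit 14: 1 × 2^14 = 16384
Bit 15: 1 × 2^15 = 32768
Sum = 1 + 2 + 32 + 64 + 256 + 1024 + 4096 + 8192 + 16384 + 32768
= 62819


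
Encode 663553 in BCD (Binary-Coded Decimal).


Each digit → 4-bit binary:
  6 → 0110
  6 → 0110
  3 → 0011
  5 → 0101
  5 → 0101
  3 → 0011
= 0110 0110 0011 0101 0101 0011


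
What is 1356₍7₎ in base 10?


Positional values (base 7):
  6 × 7^0 = 6 × 1 = 6
  5 × 7^1 = 5 × 7 = 35
  3 × 7^2 = 3 × 49 = 147
  1 × 7^3 = 1 × 343 = 343
Sum = 6 + 35 + 147 + 343
= 531


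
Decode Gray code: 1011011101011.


Gray code: 1011011101011
MSB stays the same: 1
Each subsequent bit = prev_binary XOR current_gray:
  B[1] = 1 XOR 0 = 1
  B[2] = 1 XOR 1 = 0
  B[3] = 0 XOR 1 = 1
  B[4] = 1 XOR 0 = 1
  B[5] = 1 XOR 1 = 0
  B[6] = 0 XOR 1 = 1
  B[7] = 1 XOR 1 = 0
  B[8] = 0 XOR 0 = 0
  B[9] = 0 XOR 1 = 1
  B[10] = 1 XOR 0 = 1
  B[11] = 1 XOR 1 = 0
  B[12] = 0 XOR 1 = 1
= 1101101001101 (6989 decimal)


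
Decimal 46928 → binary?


Divide by 2 repeatedly:
46928 ÷ 2 = 23464 remainder 0
23464 ÷ 2 = 11732 remainder 0
11732 ÷ 2 = 5866 remainder 0
5866 ÷ 2 = 2933 remainder 0
2933 ÷ 2 = 1466 remainder 1
1466 ÷ 2 = 733 remainder 0
733 ÷ 2 = 366 remainder 1
366 ÷ 2 = 183 remainder 0
183 ÷ 2 = 91 remainder 1
91 ÷ 2 = 45 remainder 1
45 ÷ 2 = 22 remainder 1
22 ÷ 2 = 11 remainder 0
11 ÷ 2 = 5 remainder 1
5 ÷ 2 = 2 remainder 1
2 ÷ 2 = 1 remainder 0
1 ÷ 2 = 0 remainder 1
Reading remainders bottom-up:
= 1011011101010000


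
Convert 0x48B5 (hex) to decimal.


Positional values:
Position 0: 5 × 16^0 = 5 × 1 = 5
Position 1: B × 16^1 = 11 × 16 = 176
Position 2: 8 × 16^2 = 8 × 256 = 2048
Position 3: 4 × 16^3 = 4 × 4096 = 16384
Sum = 5 + 176 + 2048 + 16384
= 18613


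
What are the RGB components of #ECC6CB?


Hex: #ECC6CB
R = EC₁₆ = 236
G = C6₁₆ = 198
B = CB₁₆ = 203
= RGB(236, 198, 203)


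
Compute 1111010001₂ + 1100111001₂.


Align and add column by column (LSB to MSB, carry propagating):
  01111010001
+ 01100111001
  -----------
  col 0: 1 + 1 + 0 (carry in) = 2 → bit 0, carry out 1
  col 1: 0 + 0 + 1 (carry in) = 1 → bit 1, carry out 0
  col 2: 0 + 0 + 0 (carry in) = 0 → bit 0, carry out 0
  col 3: 0 + 1 + 0 (carry in) = 1 → bit 1, carry out 0
  col 4: 1 + 1 + 0 (carry in) = 2 → bit 0, carry out 1
  col 5: 0 + 1 + 1 (carry in) = 2 → bit 0, carry out 1
  col 6: 1 + 0 + 1 (carry in) = 2 → bit 0, carry out 1
  col 7: 1 + 0 + 1 (carry in) = 2 → bit 0, carry out 1
  col 8: 1 + 1 + 1 (carry in) = 3 → bit 1, carry out 1
  col 9: 1 + 1 + 1 (carry in) = 3 → bit 1, carry out 1
  col 10: 0 + 0 + 1 (carry in) = 1 → bit 1, carry out 0
Reading bits MSB→LSB: 11100001010
Strip leading zeros: 11100001010
= 11100001010


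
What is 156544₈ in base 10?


Positional values:
Position 0: 4 × 8^0 = 4
Position 1: 4 × 8^1 = 32
Position 2: 5 × 8^2 = 320
Position 3: 6 × 8^3 = 3072
Position 4: 5 × 8^4 = 20480
Position 5: 1 × 8^5 = 32768
Sum = 4 + 32 + 320 + 3072 + 20480 + 32768
= 56676


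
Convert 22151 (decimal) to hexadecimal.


Divide by 16 repeatedly:
22151 ÷ 16 = 1384 remainder 7 (7)
1384 ÷ 16 = 86 remainder 8 (8)
86 ÷ 16 = 5 remainder 6 (6)
5 ÷ 16 = 0 remainder 5 (5)
Reading remainders bottom-up:
= 0x5687


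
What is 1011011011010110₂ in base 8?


Group into 3-bit groups: 001011011011010110
  001 = 1
  011 = 3
  011 = 3
  011 = 3
  010 = 2
  110 = 6
= 0o133326


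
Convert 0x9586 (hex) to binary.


Each hex digit → 4 binary bits:
  9 = 1001
  5 = 0101
  8 = 1000
  6 = 0110
Concatenate: 1001 0101 1000 0110
= 1001010110000110


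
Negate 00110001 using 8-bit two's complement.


Original: 00110001
Step 1 - Invert all bits: 11001110
Step 2 - Add 1: 11001110 + 1
= 11001111 (represents -49)


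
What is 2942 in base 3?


Divide by 3 repeatedly:
2942 ÷ 3 = 980 remainder 2
980 ÷ 3 = 326 remainder 2
326 ÷ 3 = 108 remainder 2
108 ÷ 3 = 36 remainder 0
36 ÷ 3 = 12 remainder 0
12 ÷ 3 = 4 remainder 0
4 ÷ 3 = 1 remainder 1
1 ÷ 3 = 0 remainder 1
Reading remainders bottom-up:
= 11000222


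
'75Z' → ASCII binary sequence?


String: '75Z'  (3 characters)
Per-character ASCII lookup:
  '7': digits start at 48: '7' = 48 + 7 = 55 → 110111
  '5': digits start at 48: '5' = 48 + 5 = 53 → 110101
  'Z': uppercase starts at 65: 'Z' = 65 + 25 = 90 → 1011010
= 110111 110101 1011010


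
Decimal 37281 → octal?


Divide by 8 repeatedly:
37281 ÷ 8 = 4660 remainder 1
4660 ÷ 8 = 582 remainder 4
582 ÷ 8 = 72 remainder 6
72 ÷ 8 = 9 remainder 0
9 ÷ 8 = 1 remainder 1
1 ÷ 8 = 0 remainder 1
Reading remainders bottom-up:
= 0o110641


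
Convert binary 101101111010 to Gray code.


Binary: 101101111010
Gray code: G = B XOR (B >> 1)
B >> 1 = 010110111101
101101111010 XOR 010110111101:
  1 XOR 0 = 1
  0 XOR 1 = 1
  1 XOR 0 = 1
  1 XOR 1 = 0
  0 XOR 1 = 1
  1 XOR 0 = 1
  1 XOR 1 = 0
  1 XOR 1 = 0
  1 XOR 1 = 0
  0 XOR 1 = 1
  1 XOR 0 = 1
  0 XOR 1 = 1
= 111011000111


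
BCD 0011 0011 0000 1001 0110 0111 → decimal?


Each 4-bit group → digit:
  0011 → 3
  0011 → 3
  0000 → 0
  1001 → 9
  0110 → 6
  0111 → 7
= 330967


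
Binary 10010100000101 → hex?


Group into 4-bit nibbles: 0010010100000101
  0010 = 2
  0101 = 5
  0000 = 0
  0101 = 5
= 0x2505


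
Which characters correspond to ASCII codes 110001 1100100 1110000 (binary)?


Codes (binary): 110001 1100100 1110000
Per-code ASCII lookup:
  110001 = 49  (range 48-57: digits, 49 - 48 = 1) → '1'
  1100100 = 100  (range 97-122: lowercase, 100 - 97 = 3) → 'd'
  1110000 = 112  (range 97-122: lowercase, 112 - 97 = 15) → 'p'
= '1dp'


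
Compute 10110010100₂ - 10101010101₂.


Align and subtract column by column (LSB to MSB, borrowing when needed):
  10110010100
- 10101010101
  -----------
  col 0: (0 - 0 borrow-in) - 1 → borrow from next column: (0+2) - 1 = 1, borrow out 1
  col 1: (0 - 1 borrow-in) - 0 → borrow from next column: (-1+2) - 0 = 1, borrow out 1
  col 2: (1 - 1 borrow-in) - 1 → borrow from next column: (0+2) - 1 = 1, borrow out 1
  col 3: (0 - 1 borrow-in) - 0 → borrow from next column: (-1+2) - 0 = 1, borrow out 1
  col 4: (1 - 1 borrow-in) - 1 → borrow from next column: (0+2) - 1 = 1, borrow out 1
  col 5: (0 - 1 borrow-in) - 0 → borrow from next column: (-1+2) - 0 = 1, borrow out 1
  col 6: (0 - 1 borrow-in) - 1 → borrow from next column: (-1+2) - 1 = 0, borrow out 1
  col 7: (1 - 1 borrow-in) - 0 → 0 - 0 = 0, borrow out 0
  col 8: (1 - 0 borrow-in) - 1 → 1 - 1 = 0, borrow out 0
  col 9: (0 - 0 borrow-in) - 0 → 0 - 0 = 0, borrow out 0
  col 10: (1 - 0 borrow-in) - 1 → 1 - 1 = 0, borrow out 0
Reading bits MSB→LSB: 00000111111
Strip leading zeros: 111111
= 111111


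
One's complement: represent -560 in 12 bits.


Original: 001000110000
Invert all bits:
  bit 0: 0 → 1
  bit 1: 0 → 1
  bit 2: 1 → 0
  bit 3: 0 → 1
  bit 4: 0 → 1
  bit 5: 0 → 1
  bit 6: 1 → 0
  bit 7: 1 → 0
  bit 8: 0 → 1
  bit 9: 0 → 1
  bit 10: 0 → 1
  bit 11: 0 → 1
= 110111001111


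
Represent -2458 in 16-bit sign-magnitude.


Sign bit: 1 (negative)
Magnitude: 2458 = 000100110011010
= 1000100110011010


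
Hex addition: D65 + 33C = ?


Align and add column by column (LSB to MSB, each column mod 16 with carry):
  0D65
+ 033C
  ----
  col 0: 5(5) + C(12) + 0 (carry in) = 17 → 1(1), carry out 1
  col 1: 6(6) + 3(3) + 1 (carry in) = 10 → A(10), carry out 0
  col 2: D(13) + 3(3) + 0 (carry in) = 16 → 0(0), carry out 1
  col 3: 0(0) + 0(0) + 1 (carry in) = 1 → 1(1), carry out 0
Reading digits MSB→LSB: 10A1
Strip leading zeros: 10A1
= 0x10A1


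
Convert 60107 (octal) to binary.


Each octal digit → 3 binary bits:
  6 = 110
  0 = 000
  1 = 001
  0 = 000
  7 = 111
Concatenate: 110 000 001 000 111
= 110000001000111


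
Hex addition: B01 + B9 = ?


Align and add column by column (LSB to MSB, each column mod 16 with carry):
  0B01
+ 00B9
  ----
  col 0: 1(1) + 9(9) + 0 (carry in) = 10 → A(10), carry out 0
  col 1: 0(0) + B(11) + 0 (carry in) = 11 → B(11), carry out 0
  col 2: B(11) + 0(0) + 0 (carry in) = 11 → B(11), carry out 0
  col 3: 0(0) + 0(0) + 0 (carry in) = 0 → 0(0), carry out 0
Reading digits MSB→LSB: 0BBA
Strip leading zeros: BBA
= 0xBBA


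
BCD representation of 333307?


Each digit → 4-bit binary:
  3 → 0011
  3 → 0011
  3 → 0011
  3 → 0011
  0 → 0000
  7 → 0111
= 0011 0011 0011 0011 0000 0111


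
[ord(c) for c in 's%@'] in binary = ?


String: 's%@'  (3 characters)
Per-character ASCII lookup:
  's': lowercase starts at 97: 's' = 97 + 18 = 115 → 1110011
  '%': special character: '%' = 37 → 100101
  '@': special character: '@' = 64 → 1000000
= 1110011 100101 1000000


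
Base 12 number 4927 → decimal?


Positional values (base 12):
  7 × 12^0 = 7 × 1 = 7
  2 × 12^1 = 2 × 12 = 24
  9 × 12^2 = 9 × 144 = 1296
  4 × 12^3 = 4 × 1728 = 6912
Sum = 7 + 24 + 1296 + 6912
= 8239


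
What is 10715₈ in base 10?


Positional values:
Position 0: 5 × 8^0 = 5
Position 1: 1 × 8^1 = 8
Position 2: 7 × 8^2 = 448
Position 3: 0 × 8^3 = 0
Position 4: 1 × 8^4 = 4096
Sum = 5 + 8 + 448 + 0 + 4096
= 4557


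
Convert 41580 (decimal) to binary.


Divide by 2 repeatedly:
41580 ÷ 2 = 20790 remainder 0
20790 ÷ 2 = 10395 remainder 0
10395 ÷ 2 = 5197 remainder 1
5197 ÷ 2 = 2598 remainder 1
2598 ÷ 2 = 1299 remainder 0
1299 ÷ 2 = 649 remainder 1
649 ÷ 2 = 324 remainder 1
324 ÷ 2 = 162 remainder 0
162 ÷ 2 = 81 remainder 0
81 ÷ 2 = 40 remainder 1
40 ÷ 2 = 20 remainder 0
20 ÷ 2 = 10 remainder 0
10 ÷ 2 = 5 remainder 0
5 ÷ 2 = 2 remainder 1
2 ÷ 2 = 1 remainder 0
1 ÷ 2 = 0 remainder 1
Reading remainders bottom-up:
= 1010001001101100


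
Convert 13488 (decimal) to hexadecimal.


Divide by 16 repeatedly:
13488 ÷ 16 = 843 remainder 0 (0)
843 ÷ 16 = 52 remainder 11 (B)
52 ÷ 16 = 3 remainder 4 (4)
3 ÷ 16 = 0 remainder 3 (3)
Reading remainders bottom-up:
= 0x34B0


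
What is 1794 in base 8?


Divide by 8 repeatedly:
1794 ÷ 8 = 224 remainder 2
224 ÷ 8 = 28 remainder 0
28 ÷ 8 = 3 remainder 4
3 ÷ 8 = 0 remainder 3
Reading remainders bottom-up:
= 0o3402


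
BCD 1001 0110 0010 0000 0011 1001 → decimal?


Each 4-bit group → digit:
  1001 → 9
  0110 → 6
  0010 → 2
  0000 → 0
  0011 → 3
  1001 → 9
= 962039


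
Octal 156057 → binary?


Each octal digit → 3 binary bits:
  1 = 001
  5 = 101
  6 = 110
  0 = 000
  5 = 101
  7 = 111
Concatenate: 001 101 110 000 101 111
= 001101110000101111


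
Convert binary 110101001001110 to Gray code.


Binary: 110101001001110
Gray code: G = B XOR (B >> 1)
B >> 1 = 011010100100111
110101001001110 XOR 011010100100111:
  1 XOR 0 = 1
  1 XOR 1 = 0
  0 XOR 1 = 1
  1 XOR 0 = 1
  0 XOR 1 = 1
  1 XOR 0 = 1
  0 XOR 1 = 1
  0 XOR 0 = 0
  1 XOR 0 = 1
  0 XOR 1 = 1
  0 XOR 0 = 0
  1 XOR 0 = 1
  1 XOR 1 = 0
  1 XOR 1 = 0
  0 XOR 1 = 1
= 101111101101001


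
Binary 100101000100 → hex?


Group into 4-bit nibbles: 100101000100
  1001 = 9
  0100 = 4
  0100 = 4
= 0x944


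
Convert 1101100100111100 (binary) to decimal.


Positional values:
Bit 2: 1 × 2^2 = 4
Bit 3: 1 × 2^3 = 8
Bit 4: 1 × 2^4 = 16
Bit 5: 1 × 2^5 = 32
Bit 8: 1 × 2^8 = 256
Bit 11: 1 × 2^11 = 2048
Bit 12: 1 × 2^12 = 4096
Bit 14: 1 × 2^14 = 16384
Bit 15: 1 × 2^15 = 32768
Sum = 4 + 8 + 16 + 32 + 256 + 2048 + 4096 + 16384 + 32768
= 55612


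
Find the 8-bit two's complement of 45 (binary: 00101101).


Original: 00101101
Step 1 - Invert all bits: 11010010
Step 2 - Add 1: 11010010 + 1
= 11010011 (represents -45)


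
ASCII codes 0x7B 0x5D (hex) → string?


Codes (hex): 0x7B 0x5D
Per-code ASCII lookup:
  0x7B = 123  (special character) → '{'
  0x5D = 93  (special character) → ']'
= '{]'


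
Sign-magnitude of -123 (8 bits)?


Sign bit: 1 (negative)
Magnitude: 123 = 1111011
= 11111011


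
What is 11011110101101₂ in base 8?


Group into 3-bit groups: 011011110101101
  011 = 3
  011 = 3
  110 = 6
  101 = 5
  101 = 5
= 0o33655


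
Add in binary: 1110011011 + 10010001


Align and add column by column (LSB to MSB, carry propagating):
  01110011011
+ 00010010001
  -----------
  col 0: 1 + 1 + 0 (carry in) = 2 → bit 0, carry out 1
  col 1: 1 + 0 + 1 (carry in) = 2 → bit 0, carry out 1
  col 2: 0 + 0 + 1 (carry in) = 1 → bit 1, carry out 0
  col 3: 1 + 0 + 0 (carry in) = 1 → bit 1, carry out 0
  col 4: 1 + 1 + 0 (carry in) = 2 → bit 0, carry out 1
  col 5: 0 + 0 + 1 (carry in) = 1 → bit 1, carry out 0
  col 6: 0 + 0 + 0 (carry in) = 0 → bit 0, carry out 0
  col 7: 1 + 1 + 0 (carry in) = 2 → bit 0, carry out 1
  col 8: 1 + 0 + 1 (carry in) = 2 → bit 0, carry out 1
  col 9: 1 + 0 + 1 (carry in) = 2 → bit 0, carry out 1
  col 10: 0 + 0 + 1 (carry in) = 1 → bit 1, carry out 0
Reading bits MSB→LSB: 10000101100
Strip leading zeros: 10000101100
= 10000101100


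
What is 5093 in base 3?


Divide by 3 repeatedly:
5093 ÷ 3 = 1697 remainder 2
1697 ÷ 3 = 565 remainder 2
565 ÷ 3 = 188 remainder 1
188 ÷ 3 = 62 remainder 2
62 ÷ 3 = 20 remainder 2
20 ÷ 3 = 6 remainder 2
6 ÷ 3 = 2 remainder 0
2 ÷ 3 = 0 remainder 2
Reading remainders bottom-up:
= 20222122


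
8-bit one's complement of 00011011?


Original: 00011011
Invert all bits:
  bit 0: 0 → 1
  bit 1: 0 → 1
  bit 2: 0 → 1
  bit 3: 1 → 0
  bit 4: 1 → 0
  bit 5: 0 → 1
  bit 6: 1 → 0
  bit 7: 1 → 0
= 11100100


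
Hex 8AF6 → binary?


Each hex digit → 4 binary bits:
  8 = 1000
  A = 1010
  F = 1111
  6 = 0110
Concatenate: 1000 1010 1111 0110
= 1000101011110110


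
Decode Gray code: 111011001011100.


Gray code: 111011001011100
MSB stays the same: 1
Each subsequent bit = prev_binary XOR current_gray:
  B[1] = 1 XOR 1 = 0
  B[2] = 0 XOR 1 = 1
  B[3] = 1 XOR 0 = 1
  B[4] = 1 XOR 1 = 0
  B[5] = 0 XOR 1 = 1
  B[6] = 1 XOR 0 = 1
  B[7] = 1 XOR 0 = 1
  B[8] = 1 XOR 1 = 0
  B[9] = 0 XOR 0 = 0
  B[10] = 0 XOR 1 = 1
  B[11] = 1 XOR 1 = 0
  B[12] = 0 XOR 1 = 1
  B[13] = 1 XOR 0 = 1
  B[14] = 1 XOR 0 = 1
= 101101110010111 (23447 decimal)


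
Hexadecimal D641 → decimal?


Positional values:
Position 0: 1 × 16^0 = 1 × 1 = 1
Position 1: 4 × 16^1 = 4 × 16 = 64
Position 2: 6 × 16^2 = 6 × 256 = 1536
Position 3: D × 16^3 = 13 × 4096 = 53248
Sum = 1 + 64 + 1536 + 53248
= 54849


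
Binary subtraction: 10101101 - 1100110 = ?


Align and subtract column by column (LSB to MSB, borrowing when needed):
  10101101
- 01100110
  --------
  col 0: (1 - 0 borrow-in) - 0 → 1 - 0 = 1, borrow out 0
  col 1: (0 - 0 borrow-in) - 1 → borrow from next column: (0+2) - 1 = 1, borrow out 1
  col 2: (1 - 1 borrow-in) - 1 → borrow from next column: (0+2) - 1 = 1, borrow out 1
  col 3: (1 - 1 borrow-in) - 0 → 0 - 0 = 0, borrow out 0
  col 4: (0 - 0 borrow-in) - 0 → 0 - 0 = 0, borrow out 0
  col 5: (1 - 0 borrow-in) - 1 → 1 - 1 = 0, borrow out 0
  col 6: (0 - 0 borrow-in) - 1 → borrow from next column: (0+2) - 1 = 1, borrow out 1
  col 7: (1 - 1 borrow-in) - 0 → 0 - 0 = 0, borrow out 0
Reading bits MSB→LSB: 01000111
Strip leading zeros: 1000111
= 1000111


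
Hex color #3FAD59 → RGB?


Hex: #3FAD59
R = 3F₁₆ = 63
G = AD₁₆ = 173
B = 59₁₆ = 89
= RGB(63, 173, 89)


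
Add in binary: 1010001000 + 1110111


Align and add column by column (LSB to MSB, carry propagating):
  01010001000
+ 00001110111
  -----------
  col 0: 0 + 1 + 0 (carry in) = 1 → bit 1, carry out 0
  col 1: 0 + 1 + 0 (carry in) = 1 → bit 1, carry out 0
  col 2: 0 + 1 + 0 (carry in) = 1 → bit 1, carry out 0
  col 3: 1 + 0 + 0 (carry in) = 1 → bit 1, carry out 0
  col 4: 0 + 1 + 0 (carry in) = 1 → bit 1, carry out 0
  col 5: 0 + 1 + 0 (carry in) = 1 → bit 1, carry out 0
  col 6: 0 + 1 + 0 (carry in) = 1 → bit 1, carry out 0
  col 7: 1 + 0 + 0 (carry in) = 1 → bit 1, carry out 0
  col 8: 0 + 0 + 0 (carry in) = 0 → bit 0, carry out 0
  col 9: 1 + 0 + 0 (carry in) = 1 → bit 1, carry out 0
  col 10: 0 + 0 + 0 (carry in) = 0 → bit 0, carry out 0
Reading bits MSB→LSB: 01011111111
Strip leading zeros: 1011111111
= 1011111111


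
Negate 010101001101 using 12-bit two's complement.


Original: 010101001101
Step 1 - Invert all bits: 101010110010
Step 2 - Add 1: 101010110010 + 1
= 101010110011 (represents -1357)


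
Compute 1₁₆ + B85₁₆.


Align and add column by column (LSB to MSB, each column mod 16 with carry):
  0001
+ 0B85
  ----
  col 0: 1(1) + 5(5) + 0 (carry in) = 6 → 6(6), carry out 0
  col 1: 0(0) + 8(8) + 0 (carry in) = 8 → 8(8), carry out 0
  col 2: 0(0) + B(11) + 0 (carry in) = 11 → B(11), carry out 0
  col 3: 0(0) + 0(0) + 0 (carry in) = 0 → 0(0), carry out 0
Reading digits MSB→LSB: 0B86
Strip leading zeros: B86
= 0xB86
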